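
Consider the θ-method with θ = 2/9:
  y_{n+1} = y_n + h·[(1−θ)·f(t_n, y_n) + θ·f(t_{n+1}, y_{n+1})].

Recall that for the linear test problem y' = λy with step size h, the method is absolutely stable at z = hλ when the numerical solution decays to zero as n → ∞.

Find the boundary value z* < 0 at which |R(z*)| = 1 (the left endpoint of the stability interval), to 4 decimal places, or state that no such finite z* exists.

left endpoint -3.6000.

On y'=λy, z=hλ:
  y_{n+1} = y_n + z·[7/9·y_n + 2/9·y_{n+1}] ⇒ (1 − 2/9z)y_{n+1} = (1 + 7/9z)y_n
  so R(z) = (1 + 7/9z)/(1 − 2/9z).

Boundary: |R(x)|=1, x<0.
x=-1.14: |R|=0.0904
R=−1: 1+7/9x = −1+2/9x ⇒ -5/9x=2 ⇒ x=2/(-5/9)=-3.6000
Confirm numerically:
  x=-3.530: |R|=0.97821 <1
  x=-3.318: |R|=0.90982 <1
  x=-2.664: |R|=0.67337 <1
  x=-4.185: |R|=1.16839 >1
  x=-4.033: |R|=1.12686 >1
  x=-3.888: |R|=1.08584 >1
So |R|<1 on (-3.6000, 0).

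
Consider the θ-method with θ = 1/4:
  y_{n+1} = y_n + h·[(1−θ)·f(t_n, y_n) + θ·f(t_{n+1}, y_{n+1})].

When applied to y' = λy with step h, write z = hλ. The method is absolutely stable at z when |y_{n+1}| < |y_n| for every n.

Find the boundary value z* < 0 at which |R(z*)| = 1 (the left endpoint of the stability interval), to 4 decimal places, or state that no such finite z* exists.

left endpoint -4.0000.

Set f=λy, z=hλ:
  y_{n+1} = y_n + z·[3/4·y_n + 1/4·y_{n+1}] ⇒ (1 − 1/4z)y_{n+1} = (1 + 3/4z)y_n
  so R(z) = (1 + 3/4z)/(1 − 1/4z).

Need |R(x)|<1, x<0.
x=-1.22: |R|=0.0651
R=−1: 1+3/4x = −1+1/4x ⇒ -1/2x=2 ⇒ x=2/(-1/2)=-4.0000
Confirm numerically:
  x=-3.022: |R|=0.72145 <1
  x=-2.784: |R|=0.64151 <1
  x=-2.046: |R|=0.35362 <1
  x=-4.512: |R|=1.12030 >1
  x=-4.220: |R|=1.05353 >1
Interval (-4.0000, 0).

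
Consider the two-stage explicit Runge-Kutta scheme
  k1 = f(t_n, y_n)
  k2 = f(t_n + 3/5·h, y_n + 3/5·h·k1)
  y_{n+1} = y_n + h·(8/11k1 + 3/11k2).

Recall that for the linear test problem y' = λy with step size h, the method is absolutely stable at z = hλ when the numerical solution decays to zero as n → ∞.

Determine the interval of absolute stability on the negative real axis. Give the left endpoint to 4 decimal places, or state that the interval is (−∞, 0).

With y'=λy (z=hλ):
  k1=λy_n ⇒ h·k1=z·y_n;  k2=λ(1+3/5z)y_n ⇒ h·k2=z(1+3/5z)y_n
  y_{n+1}/y_n = 1 + 8/11z + 3/11z(1+3/5z) = 1 + z + 9/55z²
  so R(z) = 1 + z + 9/55z².

Need |R(x)|<1, x<0.
x=-0.76: |R|=0.3345
R=1: x+9/55x²=0 ⇒ x=−55/9=-6.1111; min R=1−1/(4·9/55)=-0.5278>−1
Confirm numerically:
  x=-5.667: |R|=0.58816 <1
  x=-4.099: |R|=0.34961 <1
  x=-3.175: |R|=0.52544 <1
  x=-2.962: |R|=0.52635 <1
  x=-6.699: |R|=1.64444 >1
  x=-6.163: |R|=1.05233 >1
Stable set (-6.1111, 0).

(-6.1111, 0).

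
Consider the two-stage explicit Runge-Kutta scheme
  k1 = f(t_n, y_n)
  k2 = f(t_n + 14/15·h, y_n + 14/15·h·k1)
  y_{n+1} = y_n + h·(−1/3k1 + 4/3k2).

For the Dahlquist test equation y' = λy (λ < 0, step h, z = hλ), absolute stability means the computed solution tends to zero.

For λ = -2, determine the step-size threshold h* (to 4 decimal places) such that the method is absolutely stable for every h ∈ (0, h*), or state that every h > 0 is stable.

(-0.8036,0); λ=-2 ⇒ h* = (45/56)/2 = 0.4018.

On y'=λy, z=hλ:
  k1=λy_n ⇒ h·k1=z·y_n;  k2=λ(1+14/15z)y_n ⇒ h·k2=z(1+14/15z)y_n
  y_{n+1}/y_n = 1 − 1/3z + 4/3z(1+14/15z) = 1 + z + 56/45z²
  Hence R(z) = 1 + z + 56/45z².

Find x<0 with |R(x)|<1.
x=-1.12: |R|=1.4410
R=1: x+56/45x²=0 ⇒ x=−45/56=-0.8036; min R=1−1/(4·56/45)=0.7991>−1
Confirm numerically:
  x=-0.618: |R|=0.85728 <1
  x=-0.574: |R|=0.83601 <1
  x=-0.539: |R|=0.82254 <1
  x=-1.387: |R|=2.00702 >1
  x=-1.317: |R|=1.84148 >1
  x=-0.858: |R|=1.05812 >1
So |R|<1 on (-0.8036, 0).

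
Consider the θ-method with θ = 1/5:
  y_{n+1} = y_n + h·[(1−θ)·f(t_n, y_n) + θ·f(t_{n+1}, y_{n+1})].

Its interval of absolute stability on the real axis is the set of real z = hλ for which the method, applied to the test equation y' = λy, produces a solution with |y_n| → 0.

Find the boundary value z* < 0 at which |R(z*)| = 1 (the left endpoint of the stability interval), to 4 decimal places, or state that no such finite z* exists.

left endpoint -3.3333.

On y'=λy, z=hλ:
  y_{n+1} = y_n + z·[4/5·y_n + 1/5·y_{n+1}] ⇒ (1 − 1/5z)y_{n+1} = (1 + 4/5z)y_n
  so R(z) = (1 + 4/5z)/(1 − 1/5z).

Solve |R(x)|<1 on ℝ⁻.
x=-1.23: |R|=0.0128
R=−1: 1+4/5x = −1+1/5x ⇒ -3/5x=2 ⇒ x=2/(-3/5)=-3.3333
Confirm numerically:
  x=-3.002: |R|=0.87578 <1
  x=-1.605: |R|=0.21499 <1
  x=-1.523: |R|=0.16741 <1
  x=-3.871: |R|=1.18183 >1
  x=-3.687: |R|=1.12214 >1
So |R|<1 on (-3.3333, 0).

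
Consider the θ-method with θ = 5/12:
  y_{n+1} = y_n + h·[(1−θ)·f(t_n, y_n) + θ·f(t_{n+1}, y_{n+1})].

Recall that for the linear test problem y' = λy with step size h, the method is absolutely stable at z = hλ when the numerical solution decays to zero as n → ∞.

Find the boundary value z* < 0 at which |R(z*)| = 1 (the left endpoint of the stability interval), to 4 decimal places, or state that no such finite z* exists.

left endpoint -12.0000.

With y'=λy (z=hλ):
  y_{n+1} = y_n + z·[7/12·y_n + 5/12·y_{n+1}] ⇒ (1 − 5/12z)y_{n+1} = (1 + 7/12z)y_n
  Hence R(z) = (1 + 7/12z)/(1 − 5/12z).

Boundary: |R(x)|=1, x<0.
x=-0.93: |R|=0.3297
R=−1: 1+7/12x = −1+5/12x ⇒ -1/6x=2 ⇒ x=2/(-1/6)=-12.0000
Confirm numerically:
  x=-10.197: |R|=0.94275 <1
  x=-7.465: |R|=0.81612 <1
  x=-6.368: |R|=0.74307 <1
  x=-12.566: |R|=1.01513 >1
  x=-12.353: |R|=1.00957 >1
  x=-12.314: |R|=1.00854 >1
So |R|<1 on (-12.0000, 0).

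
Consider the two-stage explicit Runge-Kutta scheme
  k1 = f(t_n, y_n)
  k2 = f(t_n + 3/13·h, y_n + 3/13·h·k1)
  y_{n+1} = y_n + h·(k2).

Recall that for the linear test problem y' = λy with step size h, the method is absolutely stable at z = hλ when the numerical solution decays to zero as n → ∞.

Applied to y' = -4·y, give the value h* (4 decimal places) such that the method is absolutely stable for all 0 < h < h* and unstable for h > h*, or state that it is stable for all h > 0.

(-4.3333,0); λ=-4 ⇒ h* = (13/3)/4 = 1.0833.

On y'=λy, z=hλ:
  k1=λy_n ⇒ h·k1=z·y_n;  k2=λ(1+3/13z)y_n ⇒ h·k2=z(1+3/13z)y_n
  y_{n+1}/y_n = 1 + z(1+3/13z) = 1 + z + 3/13z²
  so R(z) = 1 + z + 3/13z².

Find x<0 with |R(x)|<1.
x=-1.38: |R|=0.0595
R=1: x+3/13x²=0 ⇒ x=−13/3=-4.3333; min R=1−1/(4·3/13)=-0.0833>−1
Confirm numerically:
  x=-3.189: |R|=0.15786 <1
  x=-2.250: |R|=0.08173 <1
  x=-2.021: |R|=0.07844 <1
  x=-4.923: |R|=1.66991 >1
  x=-4.850: |R|=1.57827 >1
Stable set (-4.3333, 0).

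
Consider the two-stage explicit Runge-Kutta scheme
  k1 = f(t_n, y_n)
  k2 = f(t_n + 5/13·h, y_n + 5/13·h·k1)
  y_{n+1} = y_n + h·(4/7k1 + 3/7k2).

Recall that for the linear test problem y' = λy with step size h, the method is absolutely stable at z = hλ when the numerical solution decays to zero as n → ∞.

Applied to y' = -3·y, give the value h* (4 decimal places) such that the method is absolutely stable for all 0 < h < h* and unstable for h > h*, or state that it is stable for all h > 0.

(-6.0667,0); λ=-3 ⇒ h* = (91/15)/3 = 2.0222.

With y'=λy (z=hλ):
  k1=λy_n ⇒ h·k1=z·y_n;  k2=λ(1+5/13z)y_n ⇒ h·k2=z(1+5/13z)y_n
  y_{n+1}/y_n = 1 + 4/7z + 3/7z(1+5/13z) = 1 + z + 15/91z²
  Hence R(z) = 1 + z + 15/91z².

Need |R(x)|<1, x<0.
x=-0.36: |R|=0.6614
R=1: x+15/91x²=0 ⇒ x=−91/15=-6.0667; min R=1−1/(4·15/91)=-0.5167>−1
Confirm numerically:
  x=-4.875: |R|=0.04241 <1
  x=-4.685: |R|=0.06700 <1
  x=-3.337: |R|=0.50147 <1
  x=-6.280: |R|=1.22084 >1
  x=-6.170: |R|=1.10509 >1
  x=-6.147: |R|=1.08140 >1
So |R|<1 on (-6.0667, 0).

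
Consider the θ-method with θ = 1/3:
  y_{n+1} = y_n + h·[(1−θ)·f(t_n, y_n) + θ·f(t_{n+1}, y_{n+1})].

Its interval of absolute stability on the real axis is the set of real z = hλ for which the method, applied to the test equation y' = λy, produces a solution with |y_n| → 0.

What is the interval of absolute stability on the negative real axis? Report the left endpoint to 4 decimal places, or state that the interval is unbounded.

Set f=λy, z=hλ:
  y_{n+1} = y_n + z·[2/3·y_n + 1/3·y_{n+1}] ⇒ (1 − 1/3z)y_{n+1} = (1 + 2/3z)y_n
  R(z) = (1 + 2/3z)/(1 − 1/3z).

Boundary: |R(x)|=1, x<0.
x=-0.35: |R|=0.6866
R=−1: 1+2/3x = −1+1/3x ⇒ -1/3x=2 ⇒ x=2/(-1/3)=-6.0000
Confirm numerically:
  x=-5.626: |R|=0.95664 <1
  x=-4.313: |R|=0.76931 <1
  x=-4.166: |R|=0.74407 <1
  x=-2.901: |R|=0.47483 <1
  x=-6.496: |R|=1.05223 >1
  x=-6.173: |R|=1.01886 >1
  x=-6.167: |R|=1.01822 >1
So |R|<1 on (-6.0000, 0).

z∈(-6.0000,0).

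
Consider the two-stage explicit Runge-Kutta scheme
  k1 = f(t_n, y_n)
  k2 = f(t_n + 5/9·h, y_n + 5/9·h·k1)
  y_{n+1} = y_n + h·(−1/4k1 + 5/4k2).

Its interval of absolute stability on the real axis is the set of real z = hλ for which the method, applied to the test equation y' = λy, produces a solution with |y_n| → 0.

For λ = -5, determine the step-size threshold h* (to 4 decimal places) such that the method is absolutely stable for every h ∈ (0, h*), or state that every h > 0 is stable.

(-1.4400,0); λ=-5 ⇒ h* = (36/25)/5 = 0.2880.

Set f=λy, z=hλ:
  k1=λy_n ⇒ h·k1=z·y_n;  k2=λ(1+5/9z)y_n ⇒ h·k2=z(1+5/9z)y_n
  y_{n+1}/y_n = 1 − 1/4z + 5/4z(1+5/9z) = 1 + z + 25/36z²
  R(z) = 1 + z + 25/36z².

Boundary: |R(x)|=1, x<0.
x=-0.42: |R|=0.7025
R=1: x+25/36x²=0 ⇒ x=−36/25=-1.4400; min R=1−1/(4·25/36)=0.6400>−1
Confirm numerically:
  x=-1.143: |R|=0.76426 <1
  x=-1.117: |R|=0.74945 <1
  x=-0.793: |R|=0.64370 <1
  x=-0.685: |R|=0.64085 <1
  x=-1.530: |R|=1.09563 >1
  x=-1.463: |R|=1.02337 >1
So |R|<1 on (-1.4400, 0).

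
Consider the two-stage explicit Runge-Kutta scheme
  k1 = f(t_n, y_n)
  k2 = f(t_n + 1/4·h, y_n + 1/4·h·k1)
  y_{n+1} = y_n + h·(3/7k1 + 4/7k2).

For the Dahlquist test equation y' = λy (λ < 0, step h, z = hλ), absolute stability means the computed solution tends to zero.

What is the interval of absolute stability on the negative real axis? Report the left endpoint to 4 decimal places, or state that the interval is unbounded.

On y'=λy, z=hλ:
  k1=λy_n ⇒ h·k1=z·y_n;  k2=λ(1+1/4z)y_n ⇒ h·k2=z(1+1/4z)y_n
  y_{n+1}/y_n = 1 + 3/7z + 4/7z(1+1/4z) = 1 + z + 1/7z²
  so R(z) = 1 + z + 1/7z².

Solve |R(x)|<1 on ℝ⁻.
x=-1.17: |R|=0.0256
R=1: x+1/7x²=0 ⇒ x=−7=-7.0000; min R=1−1/(4·1/7)=-0.7500>−1
Confirm numerically:
  x=-6.224: |R|=0.31003 <1
  x=-5.143: |R|=0.36436 <1
  x=-5.090: |R|=0.38884 <1
  x=-7.350: |R|=1.36750 >1
  x=-7.287: |R|=1.29877 >1
So |R|<1 on (-7.0000, 0).

z∈(-7.0000,0).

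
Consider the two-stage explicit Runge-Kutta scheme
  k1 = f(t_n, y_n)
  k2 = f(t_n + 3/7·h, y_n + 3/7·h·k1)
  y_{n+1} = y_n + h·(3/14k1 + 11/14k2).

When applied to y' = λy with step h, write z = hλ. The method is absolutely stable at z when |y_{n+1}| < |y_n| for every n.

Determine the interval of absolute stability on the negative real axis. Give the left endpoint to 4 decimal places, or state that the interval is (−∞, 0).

Set f=λy, z=hλ:
  k1=λy_n ⇒ h·k1=z·y_n;  k2=λ(1+3/7z)y_n ⇒ h·k2=z(1+3/7z)y_n
  y_{n+1}/y_n = 1 + 3/14z + 11/14z(1+3/7z) = 1 + z + 33/98z²
  ⇒ R(z) = 1 + z + 33/98z².

Find x<0 with |R(x)|<1.
x=-1.29: |R|=0.2704
R=1: x+33/98x²=0 ⇒ x=−98/33=-2.9697; min R=1−1/(4·33/98)=0.2576>−1
Confirm numerically:
  x=-2.754: |R|=0.79997 <1
  x=-2.054: |R|=0.36666 <1
  x=-1.539: |R|=0.25856 <1
  x=-3.294: |R|=1.35972 >1
  x=-3.212: |R|=1.26207 >1
  x=-3.148: |R|=1.18901 >1
Stable set (-2.9697, 0).

z∈(-2.9697,0).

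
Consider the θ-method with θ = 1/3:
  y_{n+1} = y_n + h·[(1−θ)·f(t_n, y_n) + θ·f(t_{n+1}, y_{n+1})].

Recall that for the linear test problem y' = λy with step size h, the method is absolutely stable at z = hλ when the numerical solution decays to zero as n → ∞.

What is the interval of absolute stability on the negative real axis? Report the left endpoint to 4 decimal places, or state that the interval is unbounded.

(-6.0000, 0).

On y'=λy, z=hλ:
  y_{n+1} = y_n + z·[2/3·y_n + 1/3·y_{n+1}] ⇒ (1 − 1/3z)y_{n+1} = (1 + 2/3z)y_n
  so R(z) = (1 + 2/3z)/(1 − 1/3z).

Need |R(x)|<1, x<0.
x=-1.26: |R|=0.1127
R=−1: 1+2/3x = −1+1/3x ⇒ -1/3x=2 ⇒ x=2/(-1/3)=-6.0000
Confirm numerically:
  x=-4.426: |R|=0.78804 <1
  x=-3.515: |R|=0.61857 <1
  x=-3.357: |R|=0.58424 <1
  x=-6.545: |R|=1.05710 >1
  x=-6.403: |R|=1.04286 >1
  x=-6.078: |R|=1.00859 >1
Interval (-6.0000, 0).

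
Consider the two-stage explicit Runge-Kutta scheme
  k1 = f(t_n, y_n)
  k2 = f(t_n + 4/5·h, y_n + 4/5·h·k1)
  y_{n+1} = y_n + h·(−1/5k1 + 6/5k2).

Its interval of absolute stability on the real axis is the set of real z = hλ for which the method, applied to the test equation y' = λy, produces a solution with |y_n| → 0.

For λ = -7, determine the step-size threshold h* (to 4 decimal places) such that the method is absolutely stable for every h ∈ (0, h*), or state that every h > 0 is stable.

Test eqn y'=λy, z=hλ:
  k1=λy_n ⇒ h·k1=z·y_n;  k2=λ(1+4/5z)y_n ⇒ h·k2=z(1+4/5z)y_n
  y_{n+1}/y_n = 1 − 1/5z + 6/5z(1+4/5z) = 1 + z + 24/25z²
  ⇒ R(z) = 1 + z + 24/25z².

Solve |R(x)|<1 on ℝ⁻.
x=-0.71: |R|=0.7739
R=1: x+24/25x²=0 ⇒ x=−25/24=-1.0417; min R=1−1/(4·24/25)=0.7396>−1
Confirm numerically:
  x=-0.955: |R|=0.92054 <1
  x=-0.626: |R|=0.75020 <1
  x=-0.585: |R|=0.74354 <1
  x=-0.469: |R|=0.74216 <1
  x=-1.480: |R|=1.62278 >1
  x=-1.441: |R|=1.55242 >1
  x=-1.217: |R|=1.20485 >1
Interval (-1.0417, 0).

(-1.0417,0); λ=-7 ⇒ h* = (25/24)/7 = 0.1488.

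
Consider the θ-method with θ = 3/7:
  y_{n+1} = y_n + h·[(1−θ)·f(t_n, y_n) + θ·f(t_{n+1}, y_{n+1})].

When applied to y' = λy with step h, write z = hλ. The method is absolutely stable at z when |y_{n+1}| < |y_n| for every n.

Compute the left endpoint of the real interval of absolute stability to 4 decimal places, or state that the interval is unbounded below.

On y'=λy, z=hλ:
  y_{n+1} = y_n + z·[4/7·y_n + 3/7·y_{n+1}] ⇒ (1 − 3/7z)y_{n+1} = (1 + 4/7z)y_n
  so R(z) = (1 + 4/7z)/(1 − 3/7z).

Boundary: |R(x)|=1, x<0.
x=-0.69: |R|=0.4675
R=−1: 1+4/7x = −1+3/7x ⇒ -1/7x=2 ⇒ x=2/(-1/7)=-14.0000
Confirm numerically:
  x=-10.963: |R|=0.92386 <1
  x=-10.585: |R|=0.91188 <1
  x=-9.611: |R|=0.87752 <1
  x=-14.351: |R|=1.00701 >1
  x=-14.176: |R|=1.00355 >1
Stable set (-14.0000, 0).

z* = -14.0000.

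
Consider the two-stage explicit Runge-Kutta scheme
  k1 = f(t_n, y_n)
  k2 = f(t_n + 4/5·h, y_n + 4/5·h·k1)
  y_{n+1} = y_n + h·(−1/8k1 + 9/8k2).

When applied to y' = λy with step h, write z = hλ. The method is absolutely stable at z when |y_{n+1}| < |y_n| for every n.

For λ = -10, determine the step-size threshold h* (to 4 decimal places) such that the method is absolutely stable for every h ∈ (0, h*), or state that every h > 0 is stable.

(-1.1111,0); λ=-10 ⇒ h* = (10/9)/10 = 0.1111.

With y'=λy (z=hλ):
  k1=λy_n ⇒ h·k1=z·y_n;  k2=λ(1+4/5z)y_n ⇒ h·k2=z(1+4/5z)y_n
  y_{n+1}/y_n = 1 − 1/8z + 9/8z(1+4/5z) = 1 + z + 9/10z²
  R(z) = 1 + z + 9/10z².

Find x<0 with |R(x)|<1.
x=-0.55: |R|=0.7223
R=1: x+9/10x²=0 ⇒ x=−10/9=-1.1111; min R=1−1/(4·9/10)=0.7222>−1
Confirm numerically:
  x=-0.881: |R|=0.81754 <1
  x=-0.846: |R|=0.79814 <1
  x=-0.731: |R|=0.74992 <1
  x=-1.655: |R|=1.81012 >1
  x=-1.475: |R|=1.48306 >1
Stable set (-1.1111, 0).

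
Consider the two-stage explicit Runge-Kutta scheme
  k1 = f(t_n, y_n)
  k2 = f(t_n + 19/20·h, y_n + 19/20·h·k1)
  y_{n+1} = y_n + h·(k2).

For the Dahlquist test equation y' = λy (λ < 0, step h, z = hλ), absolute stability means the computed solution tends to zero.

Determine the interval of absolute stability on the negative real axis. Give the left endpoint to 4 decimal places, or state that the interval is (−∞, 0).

Test eqn y'=λy, z=hλ:
  k1=λy_n ⇒ h·k1=z·y_n;  k2=λ(1+19/20z)y_n ⇒ h·k2=z(1+19/20z)y_n
  y_{n+1}/y_n = 1 + z(1+19/20z) = 1 + z + 19/20z²
  R(z) = 1 + z + 19/20z².

Need |R(x)|<1, x<0.
x=-1.14: |R|=1.0946
R=1: x+19/20x²=0 ⇒ x=−20/19=-1.0526; min R=1−1/(4·19/20)=0.7368>−1
Confirm numerically:
  x=-0.992: |R|=0.94286 <1
  x=-0.665: |R|=0.75511 <1
  x=-0.602: |R|=0.74228 <1
  x=-1.240: |R|=1.22072 >1
  x=-1.177: |R|=1.13906 >1
Interval (-1.0526, 0).

z∈(-1.0526,0).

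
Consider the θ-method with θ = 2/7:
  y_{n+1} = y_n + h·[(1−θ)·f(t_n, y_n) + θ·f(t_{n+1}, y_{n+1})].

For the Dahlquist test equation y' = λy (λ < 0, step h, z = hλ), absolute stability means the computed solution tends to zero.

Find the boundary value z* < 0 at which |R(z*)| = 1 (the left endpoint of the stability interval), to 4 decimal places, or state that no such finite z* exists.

z* = -4.6667.

Set f=λy, z=hλ:
  y_{n+1} = y_n + z·[5/7·y_n + 2/7·y_{n+1}] ⇒ (1 − 2/7z)y_{n+1} = (1 + 5/7z)y_n
  R(z) = (1 + 5/7z)/(1 − 2/7z).

Find x<0 with |R(x)|<1.
x=-0.41: |R|=0.6330
R=−1: 1+5/7x = −1+2/7x ⇒ -3/7x=2 ⇒ x=2/(-3/7)=-4.6667
Confirm numerically:
  x=-3.468: |R|=0.74196 <1
  x=-3.009: |R|=0.61799 <1
  x=-1.910: |R|=0.23567 <1
  x=-4.937: |R|=1.04806 >1
  x=-4.808: |R|=1.02552 >1
  x=-4.766: |R|=1.01803 >1
Stable set (-4.6667, 0).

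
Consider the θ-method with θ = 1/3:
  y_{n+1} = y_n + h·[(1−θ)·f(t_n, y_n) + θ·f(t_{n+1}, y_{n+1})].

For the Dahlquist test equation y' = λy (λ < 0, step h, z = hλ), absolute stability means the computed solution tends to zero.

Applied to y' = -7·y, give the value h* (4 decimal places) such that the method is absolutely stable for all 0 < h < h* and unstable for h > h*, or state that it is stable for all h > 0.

On y'=λy, z=hλ:
  y_{n+1} = y_n + z·[2/3·y_n + 1/3·y_{n+1}] ⇒ (1 − 1/3z)y_{n+1} = (1 + 2/3z)y_n
  so R(z) = (1 + 2/3z)/(1 − 1/3z).

Find x<0 with |R(x)|<1.
x=-0.41: |R|=0.6393
R=−1: 1+2/3x = −1+1/3x ⇒ -1/3x=2 ⇒ x=2/(-1/3)=-6.0000
Confirm numerically:
  x=-5.944: |R|=0.99374 <1
  x=-4.330: |R|=0.77217 <1
  x=-3.042: |R|=0.51043 <1
  x=-6.462: |R|=1.04883 >1
  x=-6.227: |R|=1.02460 >1
So |R|<1 on (-6.0000, 0).

(-6.0000,0); λ=-7 ⇒ h* = (6)/7 = 0.8571.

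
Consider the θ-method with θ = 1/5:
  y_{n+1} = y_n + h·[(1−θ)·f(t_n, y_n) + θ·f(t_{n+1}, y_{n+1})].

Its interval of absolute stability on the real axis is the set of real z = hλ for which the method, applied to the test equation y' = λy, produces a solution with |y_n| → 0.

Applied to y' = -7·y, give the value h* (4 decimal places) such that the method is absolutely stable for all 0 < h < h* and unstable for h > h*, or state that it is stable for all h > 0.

(-3.3333,0); λ=-7 ⇒ h* = (10/3)/7 = 0.4762.

With y'=λy (z=hλ):
  y_{n+1} = y_n + z·[4/5·y_n + 1/5·y_{n+1}] ⇒ (1 − 1/5z)y_{n+1} = (1 + 4/5z)y_n
  ⇒ R(z) = (1 + 4/5z)/(1 − 1/5z).

Solve |R(x)|<1 on ℝ⁻.
x=-1.05: |R|=0.1322
R=−1: 1+4/5x = −1+1/5x ⇒ -3/5x=2 ⇒ x=2/(-3/5)=-3.3333
Confirm numerically:
  x=-2.515: |R|=0.67332 <1
  x=-2.205: |R|=0.53019 <1
  x=-1.578: |R|=0.19945 <1
  x=-3.897: |R|=1.19006 >1
  x=-3.772: |R|=1.15002 >1
So |R|<1 on (-3.3333, 0).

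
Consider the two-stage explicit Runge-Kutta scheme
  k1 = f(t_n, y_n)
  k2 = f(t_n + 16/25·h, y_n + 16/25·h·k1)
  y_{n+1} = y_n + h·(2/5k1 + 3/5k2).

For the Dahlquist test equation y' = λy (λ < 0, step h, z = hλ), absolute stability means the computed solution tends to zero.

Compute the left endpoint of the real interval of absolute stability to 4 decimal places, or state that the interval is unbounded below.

With y'=λy (z=hλ):
  k1=λy_n ⇒ h·k1=z·y_n;  k2=λ(1+16/25z)y_n ⇒ h·k2=z(1+16/25z)y_n
  y_{n+1}/y_n = 1 + 2/5z + 3/5z(1+16/25z) = 1 + z + 48/125z²
  ⇒ R(z) = 1 + z + 48/125z².

Boundary: |R(x)|=1, x<0.
x=-0.63: |R|=0.5224
R=1: x+48/125x²=0 ⇒ x=−125/48=-2.6042; min R=1−1/(4·48/125)=0.3490>−1
Confirm numerically:
  x=-1.840: |R|=0.46007 <1
  x=-1.724: |R|=0.41732 <1
  x=-1.210: |R|=0.35221 <1
  x=-1.202: |R|=0.35280 <1
  x=-2.874: |R|=1.29779 >1
  x=-2.680: |R|=1.07804 >1
Stable set (-2.6042, 0).

z* = -2.6042.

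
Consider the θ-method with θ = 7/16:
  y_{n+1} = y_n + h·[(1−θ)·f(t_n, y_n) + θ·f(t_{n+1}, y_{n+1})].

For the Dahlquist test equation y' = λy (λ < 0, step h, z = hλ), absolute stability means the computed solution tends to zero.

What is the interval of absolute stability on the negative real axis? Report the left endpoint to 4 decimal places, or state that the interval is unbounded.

On y'=λy, z=hλ:
  y_{n+1} = y_n + z·[9/16·y_n + 7/16·y_{n+1}] ⇒ (1 − 7/16z)y_{n+1} = (1 + 9/16z)y_n
  so R(z) = (1 + 9/16z)/(1 − 7/16z).

Find x<0 with |R(x)|<1.
x=-1.42: |R|=0.1241
R=−1: 1+9/16x = −1+7/16x ⇒ -1/8x=2 ⇒ x=2/(-1/8)=-16.0000
Confirm numerically:
  x=-15.757: |R|=0.99615 <1
  x=-14.705: |R|=0.97822 <1
  x=-11.216: |R|=0.89876 <1
  x=-16.211: |R|=1.00326 >1
  x=-16.129: |R|=1.00200 >1
Interval (-16.0000, 0).

z∈(-16.0000,0).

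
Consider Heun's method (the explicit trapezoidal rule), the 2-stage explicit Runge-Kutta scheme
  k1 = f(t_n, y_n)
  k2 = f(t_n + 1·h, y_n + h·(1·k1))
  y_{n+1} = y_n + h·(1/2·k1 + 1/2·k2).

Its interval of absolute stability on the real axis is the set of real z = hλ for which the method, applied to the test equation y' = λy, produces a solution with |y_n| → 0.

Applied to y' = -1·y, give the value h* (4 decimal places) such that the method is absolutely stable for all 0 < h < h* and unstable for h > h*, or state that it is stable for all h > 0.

With y'=λy (z=hλ):
  order 2, 2-stage ⇒ R(z)=1+z+z^2/2
  (e.g. R(-1.21)=0.52205, |R|=0.52205)

Need |R(x)|<1, x<0.
x=-1.21: |R|=0.5221
|R(-2.32)|=1.3712 |R(-1.21)|=0.5221 |R(-0.86)|=0.5098
Bisect:
  x_lo=-2.8721 |R|=2.2524  x_hi=-0.2009 |R|=0.8193
  mid=-1.53647 |R|=0.64390 →hi
  mid=-2.20428 |R|=1.22515 →lo
  mid=-1.87038 |R|=0.87878 →hi
  mid=-2.03733 |R|=1.03803 →lo
  mid=-1.95385 |R|=0.95492 →hi
  mid=-1.99559 |R|=0.99560 →hi
  mid=-2.01646 |R|=1.01660 →lo
  ...
  [-2.00016,-1.99999] ⇒ x*=-2.0000
So |R|<1 on (-2.0000, 0).

(-2.0000,0); λ=-1 ⇒ h* = 2.0000.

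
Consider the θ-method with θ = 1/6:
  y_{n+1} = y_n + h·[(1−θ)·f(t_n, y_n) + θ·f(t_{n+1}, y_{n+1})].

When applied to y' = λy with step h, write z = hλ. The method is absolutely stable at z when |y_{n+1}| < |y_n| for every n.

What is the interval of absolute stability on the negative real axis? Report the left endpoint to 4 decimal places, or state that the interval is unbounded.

With y'=λy (z=hλ):
  y_{n+1} = y_n + z·[5/6·y_n + 1/6·y_{n+1}] ⇒ (1 − 1/6z)y_{n+1} = (1 + 5/6z)y_n
  ⇒ R(z) = (1 + 5/6z)/(1 − 1/6z).

Find x<0 with |R(x)|<1.
x=-1.57: |R|=0.2444
R=−1: 1+5/6x = −1+1/6x ⇒ -2/3x=2 ⇒ x=2/(-2/3)=-3.0000
Confirm numerically:
  x=-2.872: |R|=0.94229 <1
  x=-2.610: |R|=0.81882 <1
  x=-2.429: |R|=0.72903 <1
  x=-1.974: |R|=0.48533 <1
  x=-3.321: |R|=1.13775 >1
  x=-3.278: |R|=1.11985 >1
  x=-3.113: |R|=1.04960 >1
Interval (-3.0000, 0).

(-3.0000, 0).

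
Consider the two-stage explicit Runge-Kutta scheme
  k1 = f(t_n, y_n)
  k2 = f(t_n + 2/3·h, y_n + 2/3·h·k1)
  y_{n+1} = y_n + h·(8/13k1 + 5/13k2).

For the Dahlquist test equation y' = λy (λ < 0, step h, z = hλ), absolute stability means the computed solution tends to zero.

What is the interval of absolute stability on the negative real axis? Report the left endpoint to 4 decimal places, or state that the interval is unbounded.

(-3.9000, 0).

Test eqn y'=λy, z=hλ:
  k1=λy_n ⇒ h·k1=z·y_n;  k2=λ(1+2/3z)y_n ⇒ h·k2=z(1+2/3z)y_n
  y_{n+1}/y_n = 1 + 8/13z + 5/13z(1+2/3z) = 1 + z + 10/39z²
  ⇒ R(z) = 1 + z + 10/39z².

Boundary: |R(x)|=1, x<0.
x=-1.02: |R|=0.2468
R=1: x+10/39x²=0 ⇒ x=−39/10=-3.9000; min R=1−1/(4·10/39)=0.0250>−1
Confirm numerically:
  x=-3.433: |R|=0.58892 <1
  x=-2.883: |R|=0.24820 <1
  x=-2.726: |R|=0.17940 <1
  x=-2.667: |R|=0.15682 <1
  x=-4.472: |R|=1.65589 >1
  x=-4.011: |R|=1.11416 >1
Stable set (-3.9000, 0).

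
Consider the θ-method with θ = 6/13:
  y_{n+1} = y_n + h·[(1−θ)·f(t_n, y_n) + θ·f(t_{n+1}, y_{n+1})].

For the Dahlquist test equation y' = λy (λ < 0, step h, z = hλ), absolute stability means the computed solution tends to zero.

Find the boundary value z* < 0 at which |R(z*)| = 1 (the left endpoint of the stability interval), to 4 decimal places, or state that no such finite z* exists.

Set f=λy, z=hλ:
  y_{n+1} = y_n + z·[7/13·y_n + 6/13·y_{n+1}] ⇒ (1 − 6/13z)y_{n+1} = (1 + 7/13z)y_n
  R(z) = (1 + 7/13z)/(1 − 6/13z).

Find x<0 with |R(x)|<1.
x=-1.4: |R|=0.1495
R=−1: 1+7/13x = −1+6/13x ⇒ -1/13x=2 ⇒ x=2/(-1/13)=-26.0000
Confirm numerically:
  x=-23.391: |R|=0.98299 <1
  x=-14.317: |R|=0.88187 <1
  x=-10.813: |R|=0.80499 <1
  x=-26.553: |R|=1.00321 >1
  x=-26.025: |R|=1.00015 >1
Stable set (-26.0000, 0).

z* = -26.0000.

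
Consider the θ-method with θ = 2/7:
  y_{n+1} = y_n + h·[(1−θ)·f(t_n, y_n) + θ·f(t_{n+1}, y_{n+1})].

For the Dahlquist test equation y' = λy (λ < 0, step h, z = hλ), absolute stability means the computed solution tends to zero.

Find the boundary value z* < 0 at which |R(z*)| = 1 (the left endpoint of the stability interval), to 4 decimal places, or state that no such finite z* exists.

left endpoint -4.6667.

Test eqn y'=λy, z=hλ:
  y_{n+1} = y_n + z·[5/7·y_n + 2/7·y_{n+1}] ⇒ (1 − 2/7z)y_{n+1} = (1 + 5/7z)y_n
  Hence R(z) = (1 + 5/7z)/(1 − 2/7z).

Solve |R(x)|<1 on ℝ⁻.
x=-1.73: |R|=0.1577
R=−1: 1+5/7x = −1+2/7x ⇒ -3/7x=2 ⇒ x=2/(-3/7)=-4.6667
Confirm numerically:
  x=-4.267: |R|=0.92281 <1
  x=-4.013: |R|=0.86949 <1
  x=-3.671: |R|=0.79173 <1
  x=-3.271: |R|=0.69081 <1
  x=-5.150: |R|=1.08382 >1
  x=-4.866: |R|=1.03574 >1
So |R|<1 on (-4.6667, 0).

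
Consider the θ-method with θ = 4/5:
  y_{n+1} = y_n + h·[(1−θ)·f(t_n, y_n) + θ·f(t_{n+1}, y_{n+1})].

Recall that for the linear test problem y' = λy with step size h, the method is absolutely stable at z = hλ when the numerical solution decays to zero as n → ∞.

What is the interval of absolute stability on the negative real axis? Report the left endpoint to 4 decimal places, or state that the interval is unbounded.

unbounded; (−∞, 0).

Test eqn y'=λy, z=hλ:
  y_{n+1} = y_n + z·[1/5·y_n + 4/5·y_{n+1}] ⇒ (1 − 4/5z)y_{n+1} = (1 + 1/5z)y_n
  so R(z) = (1 + 1/5z)/(1 − 4/5z).

Boundary: |R(x)|=1, x<0.
x=-1.49: |R|=0.3203
x=-2: |R|=0.2308
x=-10: |R|=0.1111
x=-100: |R|=0.2346
θ=4/5≥1/2 ⇒ |1+1/5x|<|1−4/5x| ∀x<0 ⇒ interval (−∞,0).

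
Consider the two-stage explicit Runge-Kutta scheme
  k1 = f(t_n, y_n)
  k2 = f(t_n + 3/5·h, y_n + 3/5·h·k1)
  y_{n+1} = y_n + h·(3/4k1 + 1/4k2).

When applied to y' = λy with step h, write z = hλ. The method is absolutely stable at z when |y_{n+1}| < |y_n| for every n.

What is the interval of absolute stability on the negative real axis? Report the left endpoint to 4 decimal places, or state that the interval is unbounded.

Test eqn y'=λy, z=hλ:
  k1=λy_n ⇒ h·k1=z·y_n;  k2=λ(1+3/5z)y_n ⇒ h·k2=z(1+3/5z)y_n
  y_{n+1}/y_n = 1 + 3/4z + 1/4z(1+3/5z) = 1 + z + 3/20z²
  Hence R(z) = 1 + z + 3/20z².

Find x<0 with |R(x)|<1.
x=-1.8: |R|=0.3140
R=1: x+3/20x²=0 ⇒ x=−20/3=-6.6667; min R=1−1/(4·3/20)=-0.6667>−1
Confirm numerically:
  x=-4.737: |R|=0.37112 <1
  x=-4.188: |R|=0.55710 <1
  x=-3.231: |R|=0.66510 <1
  x=-7.221: |R|=1.60043 >1
  x=-7.078: |R|=1.43671 >1
  x=-6.944: |R|=1.28887 >1
Stable set (-6.6667, 0).

z∈(-6.6667,0).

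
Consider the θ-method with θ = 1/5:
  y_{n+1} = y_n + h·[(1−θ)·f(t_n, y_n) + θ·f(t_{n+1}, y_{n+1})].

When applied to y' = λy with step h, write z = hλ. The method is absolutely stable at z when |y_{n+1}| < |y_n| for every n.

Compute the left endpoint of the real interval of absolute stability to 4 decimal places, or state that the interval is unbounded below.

Test eqn y'=λy, z=hλ:
  y_{n+1} = y_n + z·[4/5·y_n + 1/5·y_{n+1}] ⇒ (1 − 1/5z)y_{n+1} = (1 + 4/5z)y_n
  so R(z) = (1 + 4/5z)/(1 − 1/5z).

Solve |R(x)|<1 on ℝ⁻.
x=-1.22: |R|=0.0193
R=−1: 1+4/5x = −1+1/5x ⇒ -3/5x=2 ⇒ x=2/(-3/5)=-3.3333
Confirm numerically:
  x=-2.792: |R|=0.79158 <1
  x=-2.642: |R|=0.72861 <1
  x=-2.569: |R|=0.69705 <1
  x=-3.813: |R|=1.16328 >1
  x=-3.755: |R|=1.14449 >1
  x=-3.661: |R|=1.11350 >1
Stable set (-3.3333, 0).

z* = -3.3333.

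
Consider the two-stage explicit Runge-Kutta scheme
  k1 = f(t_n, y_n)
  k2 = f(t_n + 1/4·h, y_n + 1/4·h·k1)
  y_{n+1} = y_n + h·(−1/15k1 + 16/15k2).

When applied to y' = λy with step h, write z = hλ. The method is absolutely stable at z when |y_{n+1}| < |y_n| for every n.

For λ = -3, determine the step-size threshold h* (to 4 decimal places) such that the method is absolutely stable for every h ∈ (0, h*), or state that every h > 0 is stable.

(-3.7500,0); λ=-3 ⇒ h* = (15/4)/3 = 1.2500.

On y'=λy, z=hλ:
  k1=λy_n ⇒ h·k1=z·y_n;  k2=λ(1+1/4z)y_n ⇒ h·k2=z(1+1/4z)y_n
  y_{n+1}/y_n = 1 − 1/15z + 16/15z(1+1/4z) = 1 + z + 4/15z²
  Hence R(z) = 1 + z + 4/15z².

Boundary: |R(x)|=1, x<0.
x=-0.39: |R|=0.6506
R=1: x+4/15x²=0 ⇒ x=−15/4=-3.7500; min R=1−1/(4·4/15)=0.0625>−1
Confirm numerically:
  x=-3.085: |R|=0.45293 <1
  x=-2.898: |R|=0.34157 <1
  x=-2.451: |R|=0.15097 <1
  x=-4.285: |R|=1.61133 >1
  x=-3.773: |R|=1.02314 >1
So |R|<1 on (-3.7500, 0).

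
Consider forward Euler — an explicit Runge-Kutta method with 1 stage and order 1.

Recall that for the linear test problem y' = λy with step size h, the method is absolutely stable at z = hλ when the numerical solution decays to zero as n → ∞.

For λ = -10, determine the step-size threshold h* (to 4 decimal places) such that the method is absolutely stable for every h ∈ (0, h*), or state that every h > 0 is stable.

(-2.0000,0); λ=-10 ⇒ h* = 0.2000.

On y'=λy, z=hλ:
  order 1, 1-stage ⇒ R(z)=1+z
  (e.g. R(-0.58)=0.42000, |R|=0.42000)

Boundary: |R(x)|=1, x<0.
x=-0.58: |R|=0.4200
|R(-1.93)|=0.9300 |R(-1.62)|=0.6200 |R(-1.16)|=0.1600
Bisect:
  x_lo=-2.4479 |R|=1.4479  x_hi=-0.3505 |R|=0.6495
  mid=-1.39915 |R|=0.39915 →hi
  mid=-1.92350 |R|=0.92350 →hi
  mid=-2.18568 |R|=1.18568 →lo
  mid=-2.05459 |R|=1.05459 →lo
  mid=-1.98905 |R|=0.98905 →hi
  mid=-2.02182 |R|=1.02182 →lo
  mid=-2.00543 |R|=1.00543 →lo
  mid=-1.99724 |R|=0.99724 →hi
  ...
  [-2.00005,-1.99993] ⇒ x*=-2.0000
Stable set (-2.0000, 0).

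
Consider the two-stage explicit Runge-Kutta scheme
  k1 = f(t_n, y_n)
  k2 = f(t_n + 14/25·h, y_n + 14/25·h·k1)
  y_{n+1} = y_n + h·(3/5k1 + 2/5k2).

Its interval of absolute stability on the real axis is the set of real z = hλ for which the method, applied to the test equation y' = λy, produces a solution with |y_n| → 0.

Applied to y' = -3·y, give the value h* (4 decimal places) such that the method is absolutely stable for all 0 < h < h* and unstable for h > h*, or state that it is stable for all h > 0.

Test eqn y'=λy, z=hλ:
  k1=λy_n ⇒ h·k1=z·y_n;  k2=λ(1+14/25z)y_n ⇒ h·k2=z(1+14/25z)y_n
  y_{n+1}/y_n = 1 + 3/5z + 2/5z(1+14/25z) = 1 + z + 28/125z²
  so R(z) = 1 + z + 28/125z².

Boundary: |R(x)|=1, x<0.
x=-0.74: |R|=0.3827
R=1: x+28/125x²=0 ⇒ x=−125/28=-4.4643; min R=1−1/(4·28/125)=-0.1161>−1
Confirm numerically:
  x=-4.153: |R|=0.71042 <1
  x=-4.092: |R|=0.65876 <1
  x=-3.488: |R|=0.23722 <1
  x=-4.789: |R|=1.34833 >1
  x=-4.613: |R|=1.15367 >1
Stable set (-4.4643, 0).

(-4.4643,0); λ=-3 ⇒ h* = (125/28)/3 = 1.4881.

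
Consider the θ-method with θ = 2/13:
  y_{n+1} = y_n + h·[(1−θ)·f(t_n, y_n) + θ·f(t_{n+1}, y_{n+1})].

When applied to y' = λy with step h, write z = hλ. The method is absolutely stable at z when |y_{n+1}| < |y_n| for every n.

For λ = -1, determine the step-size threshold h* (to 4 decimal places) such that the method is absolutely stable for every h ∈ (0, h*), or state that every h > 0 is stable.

(-2.8889,0); λ=-1 ⇒ h* = (26/9)/1 = 2.8889.

On y'=λy, z=hλ:
  y_{n+1} = y_n + z·[11/13·y_n + 2/13·y_{n+1}] ⇒ (1 − 2/13z)y_{n+1} = (1 + 11/13z)y_n
  R(z) = (1 + 11/13z)/(1 − 2/13z).

Boundary: |R(x)|=1, x<0.
x=-1.68: |R|=0.3350
R=−1: 1+11/13x = −1+2/13x ⇒ -9/13x=2 ⇒ x=2/(-9/13)=-2.8889
Confirm numerically:
  x=-2.191: |R|=0.63865 <1
  x=-1.426: |R|=0.16944 <1
  x=-1.347: |R|=0.11578 <1
  x=-3.371: |R|=1.21979 >1
  x=-3.151: |R|=1.12222 >1
So |R|<1 on (-2.8889, 0).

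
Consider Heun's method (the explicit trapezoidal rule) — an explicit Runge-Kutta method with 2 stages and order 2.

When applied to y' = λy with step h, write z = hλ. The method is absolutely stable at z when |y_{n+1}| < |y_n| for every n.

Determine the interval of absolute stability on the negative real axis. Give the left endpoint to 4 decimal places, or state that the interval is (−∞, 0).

Set f=λy, z=hλ:
  order 2, 2-stage ⇒ R(z)=1+z+z^2/2
  (e.g. R(-1.39)=0.57605, |R|=0.57605)

Need |R(x)|<1, x<0.
x=-1.39: |R|=0.5760
|R(-2.06)|=1.0618 |R(-1.65)|=0.7112 |R(-0.64)|=0.5648
Bisect:
  x_lo=-2.7248 |R|=1.9875  x_hi=-0.1543 |R|=0.8576
  mid=-1.43954 |R|=0.59660 →hi
  mid=-2.08218 |R|=1.08555 →lo
  mid=-1.76086 |R|=0.78945 →hi
  mid=-1.92152 |R|=0.92460 →hi
  mid=-2.00185 |R|=1.00185 →lo
  mid=-1.96168 |R|=0.96242 →hi
  mid=-1.98176 |R|=0.98193 →hi
  ...
  [-2.00012,-1.99996] ⇒ x*=-2.0000
Interval (-2.0000, 0).

(-2.0000, 0).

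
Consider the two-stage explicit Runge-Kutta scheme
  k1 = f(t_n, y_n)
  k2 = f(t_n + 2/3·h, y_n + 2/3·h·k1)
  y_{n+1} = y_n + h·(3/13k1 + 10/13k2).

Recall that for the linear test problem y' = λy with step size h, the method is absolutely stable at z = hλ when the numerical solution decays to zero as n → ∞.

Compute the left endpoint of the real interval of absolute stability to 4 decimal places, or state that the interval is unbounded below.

z* = -1.9500.

With y'=λy (z=hλ):
  k1=λy_n ⇒ h·k1=z·y_n;  k2=λ(1+2/3z)y_n ⇒ h·k2=z(1+2/3z)y_n
  y_{n+1}/y_n = 1 + 3/13z + 10/13z(1+2/3z) = 1 + z + 20/39z²
  ⇒ R(z) = 1 + z + 20/39z².

Need |R(x)|<1, x<0.
x=-0.76: |R|=0.5362
R=1: x+20/39x²=0 ⇒ x=−39/20=-1.9500; min R=1−1/(4·20/39)=0.5125>−1
Confirm numerically:
  x=-1.889: |R|=0.94091 <1
  x=-1.562: |R|=0.68920 <1
  x=-1.555: |R|=0.68501 <1
  x=-2.320: |R|=1.44021 >1
  x=-1.987: |R|=1.03770 >1
Stable set (-1.9500, 0).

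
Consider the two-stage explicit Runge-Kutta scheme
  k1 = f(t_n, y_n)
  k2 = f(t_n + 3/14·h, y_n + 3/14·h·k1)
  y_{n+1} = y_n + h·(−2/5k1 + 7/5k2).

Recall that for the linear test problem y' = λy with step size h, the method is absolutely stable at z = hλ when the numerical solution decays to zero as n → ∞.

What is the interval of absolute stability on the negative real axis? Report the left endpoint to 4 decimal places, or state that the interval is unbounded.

(-3.3333, 0).

Set f=λy, z=hλ:
  k1=λy_n ⇒ h·k1=z·y_n;  k2=λ(1+3/14z)y_n ⇒ h·k2=z(1+3/14z)y_n
  y_{n+1}/y_n = 1 − 2/5z + 7/5z(1+3/14z) = 1 + z + 3/10z²
  R(z) = 1 + z + 3/10z².

Boundary: |R(x)|=1, x<0.
x=-1.27: |R|=0.2139
R=1: x+3/10x²=0 ⇒ x=−10/3=-3.3333; min R=1−1/(4·3/10)=0.1667>−1
Confirm numerically:
  x=-2.107: |R|=0.22483 <1
  x=-1.785: |R|=0.17087 <1
  x=-1.485: |R|=0.17657 <1
  x=-1.435: |R|=0.18277 <1
  x=-3.760: |R|=1.48128 >1
  x=-3.720: |R|=1.43152 >1
So |R|<1 on (-3.3333, 0).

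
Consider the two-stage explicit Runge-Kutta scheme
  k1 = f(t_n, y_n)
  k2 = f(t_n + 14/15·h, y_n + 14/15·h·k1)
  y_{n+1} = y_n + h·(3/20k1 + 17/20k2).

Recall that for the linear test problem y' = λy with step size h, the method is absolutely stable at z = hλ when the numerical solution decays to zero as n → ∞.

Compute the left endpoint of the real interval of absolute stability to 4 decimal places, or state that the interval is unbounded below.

With y'=λy (z=hλ):
  k1=λy_n ⇒ h·k1=z·y_n;  k2=λ(1+14/15z)y_n ⇒ h·k2=z(1+14/15z)y_n
  y_{n+1}/y_n = 1 + 3/20z + 17/20z(1+14/15z) = 1 + z + 119/150z²
  ⇒ R(z) = 1 + z + 119/150z².

Solve |R(x)|<1 on ℝ⁻.
x=-1.71: |R|=1.6098
R=1: x+119/150x²=0 ⇒ x=−150/119=-1.2605; min R=1−1/(4·119/150)=0.6849>−1
Confirm numerically:
  x=-1.057: |R|=0.82935 <1
  x=-0.770: |R|=0.70037 <1
  x=-0.572: |R|=0.68757 <1
  x=-0.534: |R|=0.69222 <1
  x=-1.837: |R|=1.84016 >1
  x=-1.364: |R|=1.11199 >1
  x=-1.359: |R|=1.10619 >1
Interval (-1.2605, 0).

left endpoint -1.2605.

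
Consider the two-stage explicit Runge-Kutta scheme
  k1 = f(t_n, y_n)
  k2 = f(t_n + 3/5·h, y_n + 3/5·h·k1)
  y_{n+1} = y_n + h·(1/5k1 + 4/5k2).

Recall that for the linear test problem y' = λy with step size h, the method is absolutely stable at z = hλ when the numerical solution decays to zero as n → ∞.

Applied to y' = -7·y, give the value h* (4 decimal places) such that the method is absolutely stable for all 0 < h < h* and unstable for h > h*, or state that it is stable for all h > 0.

Set f=λy, z=hλ:
  k1=λy_n ⇒ h·k1=z·y_n;  k2=λ(1+3/5z)y_n ⇒ h·k2=z(1+3/5z)y_n
  y_{n+1}/y_n = 1 + 1/5z + 4/5z(1+3/5z) = 1 + z + 12/25z²
  so R(z) = 1 + z + 12/25z².

Boundary: |R(x)|=1, x<0.
x=-0.86: |R|=0.4950
R=1: x+12/25x²=0 ⇒ x=−25/12=-2.0833; min R=1−1/(4·12/25)=0.4792>−1
Confirm numerically:
  x=-1.459: |R|=0.56277 <1
  x=-1.274: |R|=0.50508 <1
  x=-0.942: |R|=0.48393 <1
  x=-2.567: |R|=1.59595 >1
  x=-2.321: |R|=1.26478 >1
  x=-2.213: |R|=1.13774 >1
Stable set (-2.0833, 0).

(-2.0833,0); λ=-7 ⇒ h* = (25/12)/7 = 0.2976.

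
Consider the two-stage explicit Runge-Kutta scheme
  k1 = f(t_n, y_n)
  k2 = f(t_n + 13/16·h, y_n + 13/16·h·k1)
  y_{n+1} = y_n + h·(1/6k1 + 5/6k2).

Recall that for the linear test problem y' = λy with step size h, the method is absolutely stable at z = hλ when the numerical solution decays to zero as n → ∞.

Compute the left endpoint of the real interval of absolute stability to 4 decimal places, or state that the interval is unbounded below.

left endpoint -1.4769.

On y'=λy, z=hλ:
  k1=λy_n ⇒ h·k1=z·y_n;  k2=λ(1+13/16z)y_n ⇒ h·k2=z(1+13/16z)y_n
  y_{n+1}/y_n = 1 + 1/6z + 5/6z(1+13/16z) = 1 + z + 65/96z²
  so R(z) = 1 + z + 65/96z².

Find x<0 with |R(x)|<1.
x=-0.41: |R|=0.7038
R=1: x+65/96x²=0 ⇒ x=−96/65=-1.4769; min R=1−1/(4·65/96)=0.6308>−1
Confirm numerically:
  x=-1.346: |R|=0.88068 <1
  x=-1.267: |R|=0.81991 <1
  x=-0.728: |R|=0.63084 <1
  x=-1.994: |R|=1.69811 >1
  x=-1.872: |R|=1.50076 >1
  x=-1.598: |R|=1.13100 >1
Interval (-1.4769, 0).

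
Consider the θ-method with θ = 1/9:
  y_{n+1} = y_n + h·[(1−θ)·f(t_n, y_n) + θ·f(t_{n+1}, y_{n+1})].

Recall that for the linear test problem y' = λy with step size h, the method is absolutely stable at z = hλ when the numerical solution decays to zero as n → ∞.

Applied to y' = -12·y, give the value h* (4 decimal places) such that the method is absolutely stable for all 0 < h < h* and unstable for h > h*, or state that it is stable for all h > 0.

(-2.5714,0); λ=-12 ⇒ h* = (18/7)/12 = 0.2143.

On y'=λy, z=hλ:
  y_{n+1} = y_n + z·[8/9·y_n + 1/9·y_{n+1}] ⇒ (1 − 1/9z)y_{n+1} = (1 + 8/9z)y_n
  Hence R(z) = (1 + 8/9z)/(1 − 1/9z).

Need |R(x)|<1, x<0.
x=-0.37: |R|=0.6446
R=−1: 1+8/9x = −1+1/9x ⇒ -7/9x=2 ⇒ x=2/(-7/9)=-2.5714
Confirm numerically:
  x=-2.161: |R|=0.74259 <1
  x=-1.166: |R|=0.03226 <1
  x=-1.102: |R|=0.01821 <1
  x=-3.014: |R|=1.25787 >1
  x=-2.692: |R|=1.07219 >1
So |R|<1 on (-2.5714, 0).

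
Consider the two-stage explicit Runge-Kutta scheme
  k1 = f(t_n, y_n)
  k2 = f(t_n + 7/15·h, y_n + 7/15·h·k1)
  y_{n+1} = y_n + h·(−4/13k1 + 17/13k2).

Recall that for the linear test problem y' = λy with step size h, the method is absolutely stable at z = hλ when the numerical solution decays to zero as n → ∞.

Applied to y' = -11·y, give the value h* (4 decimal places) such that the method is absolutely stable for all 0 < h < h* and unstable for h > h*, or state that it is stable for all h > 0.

(-1.6387,0); λ=-11 ⇒ h* = (195/119)/11 = 0.1490.

Set f=λy, z=hλ:
  k1=λy_n ⇒ h·k1=z·y_n;  k2=λ(1+7/15z)y_n ⇒ h·k2=z(1+7/15z)y_n
  y_{n+1}/y_n = 1 − 4/13z + 17/13z(1+7/15z) = 1 + z + 119/195z²
  Hence R(z) = 1 + z + 119/195z².

Find x<0 with |R(x)|<1.
x=-1.02: |R|=0.6149
R=1: x+119/195x²=0 ⇒ x=−195/119=-1.6387; min R=1−1/(4·119/195)=0.5903>−1
Confirm numerically:
  x=-1.568: |R|=0.93239 <1
  x=-1.115: |R|=0.64369 <1
  x=-0.715: |R|=0.59698 <1
  x=-2.173: |R|=1.70859 >1
  x=-1.920: |R|=1.32965 >1
  x=-1.896: |R|=1.29776 >1
So |R|<1 on (-1.6387, 0).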